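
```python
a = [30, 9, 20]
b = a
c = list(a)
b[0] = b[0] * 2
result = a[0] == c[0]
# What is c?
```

After line 1: a = [30, 9, 20]
After line 2 (b = a, alias): a = [30, 9, 20], b = [30, 9, 20]
After line 3 (c = list(a) is a copy, new object): c = [30, 9, 20]
After line 4 (b[0] = 30 * 2 = 60; mutates shared a/b): a = b = [60, 9, 20], c = [30, 9, 20]
After line 5 (a[0] = 60, c[0] = 30; result = False)

[30, 9, 20]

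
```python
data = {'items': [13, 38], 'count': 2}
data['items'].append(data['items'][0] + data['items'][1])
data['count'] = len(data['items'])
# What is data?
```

After line 1: data = {'items': [13, 38], 'count': 2}
After line 2 (append 13 + 38 = 51): data = {'items': [13, 38, 51], 'count': 2}
After line 3 (count = len(items) = 3): data = {'items': [13, 38, 51], 'count': 3}

{'items': [13, 38, 51], 'count': 3}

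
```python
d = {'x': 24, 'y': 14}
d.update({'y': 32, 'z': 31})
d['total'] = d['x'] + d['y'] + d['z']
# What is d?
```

After line 1: d = {'x': 24, 'y': 14}
After line 2 (y overwritten, z added): d = {'x': 24, 'y': 32, 'z': 31}
After line 3 (total = 24 + 32 + 31 = 87): d = {'x': 24, 'y': 32, 'z': 31, 'total': 87}

{'x': 24, 'y': 32, 'z': 31, 'total': 87}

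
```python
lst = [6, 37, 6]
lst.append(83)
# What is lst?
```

[6, 37, 6, 83]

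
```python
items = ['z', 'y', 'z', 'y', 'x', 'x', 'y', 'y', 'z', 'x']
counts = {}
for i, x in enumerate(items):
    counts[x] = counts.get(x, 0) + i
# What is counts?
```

Initial: counts = {}, items = ['z', 'y', 'z', 'y', 'x', 'x', 'y', 'y', 'z', 'x']
i=0, x='z': counts = {'z': 0}
i=1, x='y': counts = {'z': 0, 'y': 1}
i=2, x='z': counts = {'z': 2, 'y': 1}
i=3, x='y': counts = {'z': 2, 'y': 4}
i=4, x='x': counts = {'z': 2, 'y': 4, 'x': 4}
i=5, x='x': counts = {'z': 2, 'y': 4, 'x': 9}
i=6, x='y': counts = {'z': 2, 'y': 10, 'x': 9}
i=7, x='y': counts = {'z': 2, 'y': 17, 'x': 9}
i=8, x='z': counts = {'z': 10, 'y': 17, 'x': 9}
i=9, x='x': counts = {'z': 10, 'y': 17, 'x': 18}

{'z': 10, 'y': 17, 'x': 18}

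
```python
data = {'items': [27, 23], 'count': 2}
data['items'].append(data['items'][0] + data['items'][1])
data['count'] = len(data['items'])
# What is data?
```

After line 1: data = {'items': [27, 23], 'count': 2}
After line 2 (append 27 + 23 = 50): data = {'items': [27, 23, 50], 'count': 2}
After line 3 (count = len(items) = 3): data = {'items': [27, 23, 50], 'count': 3}

{'items': [27, 23, 50], 'count': 3}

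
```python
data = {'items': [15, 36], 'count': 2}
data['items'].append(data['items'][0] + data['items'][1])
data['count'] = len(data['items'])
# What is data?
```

After line 1: data = {'items': [15, 36], 'count': 2}
After line 2 (append 15 + 36 = 51): data = {'items': [15, 36, 51], 'count': 2}
After line 3 (count = len(items) = 3): data = {'items': [15, 36, 51], 'count': 3}

{'items': [15, 36, 51], 'count': 3}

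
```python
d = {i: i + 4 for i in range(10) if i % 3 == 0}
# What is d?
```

{0: 4, 3: 7, 6: 10, 9: 13}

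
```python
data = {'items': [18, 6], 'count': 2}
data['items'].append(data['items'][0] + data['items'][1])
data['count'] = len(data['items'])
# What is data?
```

After line 1: data = {'items': [18, 6], 'count': 2}
After line 2 (append 18 + 6 = 24): data = {'items': [18, 6, 24], 'count': 2}
After line 3 (count = len(items) = 3): data = {'items': [18, 6, 24], 'count': 3}

{'items': [18, 6, 24], 'count': 3}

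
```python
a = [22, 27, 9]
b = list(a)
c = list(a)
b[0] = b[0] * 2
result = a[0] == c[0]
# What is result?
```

After line 1: a = [22, 27, 9]
After line 2 (b = list(a), copy): a = [22, 27, 9], b = [22, 27, 9]
After line 3 (c = list(a) is a copy, new object): c = [22, 27, 9]
After line 4 (b[0] = 22 * 2 = 44; only b mutates (copy)): a = [22, 27, 9], b = [44, 27, 9], c = [22, 27, 9]
After line 5 (a[0] = 22, c[0] = 22; result = True)

True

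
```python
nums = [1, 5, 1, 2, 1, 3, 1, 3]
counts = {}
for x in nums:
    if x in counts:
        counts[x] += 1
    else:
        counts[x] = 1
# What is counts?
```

Initial: counts = {}, nums = [1, 5, 1, 2, 1, 3, 1, 3]
See 1: counts = {1: 1}
See 5: counts = {1: 1, 5: 1}
See 1: counts = {1: 2, 5: 1}
See 2: counts = {1: 2, 5: 1, 2: 1}
See 1: counts = {1: 3, 5: 1, 2: 1}
See 3: counts = {1: 3, 5: 1, 2: 1, 3: 1}
See 1: counts = {1: 4, 5: 1, 2: 1, 3: 1}
See 3: counts = {1: 4, 5: 1, 2: 1, 3: 2}

{1: 4, 5: 1, 2: 1, 3: 2}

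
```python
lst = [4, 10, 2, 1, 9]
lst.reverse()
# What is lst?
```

[9, 1, 2, 10, 4]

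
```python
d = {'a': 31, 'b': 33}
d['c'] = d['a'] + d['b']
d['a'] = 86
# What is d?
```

After line 1: d = {'a': 31, 'b': 33}
After line 2 (d['c'] = 31 + 33): d = {'a': 31, 'b': 33, 'c': 64}
After line 3: d = {'a': 86, 'b': 33, 'c': 64}

{'a': 86, 'b': 33, 'c': 64}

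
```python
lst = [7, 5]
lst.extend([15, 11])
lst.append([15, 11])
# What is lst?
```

After line 1: lst = [7, 5]
After line 2 (extend unpacks [15, 11]): lst = [7, 5, 15, 11]
After line 3 (append adds [15, 11] as single element): lst = [7, 5, 15, 11, [15, 11]]

[7, 5, 15, 11, [15, 11]]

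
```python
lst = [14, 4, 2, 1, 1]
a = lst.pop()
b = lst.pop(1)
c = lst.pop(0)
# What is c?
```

After line 1: lst = [14, 4, 2, 1, 1]
After line 2 (pop() -> a = 1): lst = [14, 4, 2, 1]
After line 3 (pop(1) -> b = 4): lst = [14, 2, 1]
After line 4 (pop(0) -> c = 14): lst = [2, 1]

14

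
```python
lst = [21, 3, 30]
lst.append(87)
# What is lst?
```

[21, 3, 30, 87]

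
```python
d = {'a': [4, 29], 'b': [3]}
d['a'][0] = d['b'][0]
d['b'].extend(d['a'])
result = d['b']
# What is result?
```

After line 1: d = {'a': [4, 29], 'b': [3]}
After line 2 (a[0] = b[0] = 3): d = {'a': [3, 29], 'b': [3]}
After line 3 (b.extend(a) appends [3, 29]): d = {'a': [3, 29], 'b': [3, 3, 29]}
After line 4: result = d['b'] = [3, 3, 29]

[3, 3, 29]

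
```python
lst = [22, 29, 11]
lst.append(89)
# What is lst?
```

[22, 29, 11, 89]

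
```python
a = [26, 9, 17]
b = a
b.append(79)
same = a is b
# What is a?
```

After line 1: a = [26, 9, 17]
After line 2 (b = a is an alias, same object): a = [26, 9, 17], b = [26, 9, 17]
After line 3 (b.append mutates the shared list): a = [26, 9, 17, 79], b = [26, 9, 17, 79]
After line 4 (same = a is b; same object -> True): same = True

[26, 9, 17, 79]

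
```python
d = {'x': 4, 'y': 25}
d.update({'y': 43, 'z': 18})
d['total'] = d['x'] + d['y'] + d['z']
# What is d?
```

After line 1: d = {'x': 4, 'y': 25}
After line 2 (y overwritten, z added): d = {'x': 4, 'y': 43, 'z': 18}
After line 3 (total = 4 + 43 + 18 = 65): d = {'x': 4, 'y': 43, 'z': 18, 'total': 65}

{'x': 4, 'y': 43, 'z': 18, 'total': 65}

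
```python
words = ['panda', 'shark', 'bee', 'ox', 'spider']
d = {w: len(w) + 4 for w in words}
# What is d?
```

{'panda': 9, 'shark': 9, 'bee': 7, 'ox': 6, 'spider': 10}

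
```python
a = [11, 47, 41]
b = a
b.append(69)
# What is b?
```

After line 1: a = [11, 47, 41]
After line 2 (b = a is an alias, same object): a = [11, 47, 41], b = [11, 47, 41]
After line 3 (b.append mutates the shared list): a = [11, 47, 41, 69], b = [11, 47, 41, 69]

[11, 47, 41, 69]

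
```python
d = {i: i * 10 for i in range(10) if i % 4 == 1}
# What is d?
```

{1: 10, 5: 50, 9: 90}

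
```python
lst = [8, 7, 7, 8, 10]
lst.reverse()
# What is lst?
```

[10, 8, 7, 7, 8]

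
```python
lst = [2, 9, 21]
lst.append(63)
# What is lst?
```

[2, 9, 21, 63]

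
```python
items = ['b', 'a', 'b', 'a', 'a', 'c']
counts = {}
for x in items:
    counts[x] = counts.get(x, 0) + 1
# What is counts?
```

Initial: counts = {}, items = ['b', 'a', 'b', 'a', 'a', 'c']
See 'b': counts = {'b': 1}
See 'a': counts = {'b': 1, 'a': 1}
See 'b': counts = {'b': 2, 'a': 1}
See 'a': counts = {'b': 2, 'a': 2}
See 'a': counts = {'b': 2, 'a': 3}
See 'c': counts = {'b': 2, 'a': 3, 'c': 1}

{'b': 2, 'a': 3, 'c': 1}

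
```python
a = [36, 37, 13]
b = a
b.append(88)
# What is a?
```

After line 1: a = [36, 37, 13]
After line 2 (b = a is an alias, same object): a = [36, 37, 13], b = [36, 37, 13]
After line 3 (b.append mutates the shared list): a = [36, 37, 13, 88], b = [36, 37, 13, 88]

[36, 37, 13, 88]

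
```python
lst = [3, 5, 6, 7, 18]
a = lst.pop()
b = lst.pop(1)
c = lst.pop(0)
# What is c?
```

After line 1: lst = [3, 5, 6, 7, 18]
After line 2 (pop() -> a = 18): lst = [3, 5, 6, 7]
After line 3 (pop(1) -> b = 5): lst = [3, 6, 7]
After line 4 (pop(0) -> c = 3): lst = [6, 7]

3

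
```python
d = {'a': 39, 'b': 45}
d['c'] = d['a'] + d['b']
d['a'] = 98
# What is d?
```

After line 1: d = {'a': 39, 'b': 45}
After line 2 (d['c'] = 39 + 45): d = {'a': 39, 'b': 45, 'c': 84}
After line 3: d = {'a': 98, 'b': 45, 'c': 84}

{'a': 98, 'b': 45, 'c': 84}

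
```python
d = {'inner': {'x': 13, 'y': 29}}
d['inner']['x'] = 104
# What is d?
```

After line 1: d = {'inner': {'x': 13, 'y': 29}}
After line 2 (inner x overwritten): d = {'inner': {'x': 104, 'y': 29}}

{'inner': {'x': 104, 'y': 29}}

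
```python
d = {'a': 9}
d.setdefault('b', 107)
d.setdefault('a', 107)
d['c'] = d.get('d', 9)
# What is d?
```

After line 1: d = {'a': 9}
After line 2 (setdefault adds 'b'=107): d = {'a': 9, 'b': 107}
After line 3 (setdefault 'a' no-op, already exists): d = {'a': 9, 'b': 107}
After line 4 (get('d', 9) returns default since 'd' not in d): d = {'a': 9, 'b': 107, 'c': 9}

{'a': 9, 'b': 107, 'c': 9}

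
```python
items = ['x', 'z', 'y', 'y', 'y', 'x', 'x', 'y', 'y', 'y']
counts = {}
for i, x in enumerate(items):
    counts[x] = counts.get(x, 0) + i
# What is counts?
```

Initial: counts = {}, items = ['x', 'z', 'y', 'y', 'y', 'x', 'x', 'y', 'y', 'y']
i=0, x='x': counts = {'x': 0}
i=1, x='z': counts = {'x': 0, 'z': 1}
i=2, x='y': counts = {'x': 0, 'z': 1, 'y': 2}
i=3, x='y': counts = {'x': 0, 'z': 1, 'y': 5}
i=4, x='y': counts = {'x': 0, 'z': 1, 'y': 9}
i=5, x='x': counts = {'x': 5, 'z': 1, 'y': 9}
i=6, x='x': counts = {'x': 11, 'z': 1, 'y': 9}
i=7, x='y': counts = {'x': 11, 'z': 1, 'y': 16}
i=8, x='y': counts = {'x': 11, 'z': 1, 'y': 24}
i=9, x='y': counts = {'x': 11, 'z': 1, 'y': 33}

{'x': 11, 'z': 1, 'y': 33}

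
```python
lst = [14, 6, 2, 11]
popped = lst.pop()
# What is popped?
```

11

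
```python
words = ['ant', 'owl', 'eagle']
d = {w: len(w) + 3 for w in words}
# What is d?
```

{'ant': 6, 'owl': 6, 'eagle': 8}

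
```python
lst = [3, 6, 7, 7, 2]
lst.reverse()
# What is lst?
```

[2, 7, 7, 6, 3]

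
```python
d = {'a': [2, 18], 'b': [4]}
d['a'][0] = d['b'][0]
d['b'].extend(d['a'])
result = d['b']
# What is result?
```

After line 1: d = {'a': [2, 18], 'b': [4]}
After line 2 (a[0] = b[0] = 4): d = {'a': [4, 18], 'b': [4]}
After line 3 (b.extend(a) appends [4, 18]): d = {'a': [4, 18], 'b': [4, 4, 18]}
After line 4: result = d['b'] = [4, 4, 18]

[4, 4, 18]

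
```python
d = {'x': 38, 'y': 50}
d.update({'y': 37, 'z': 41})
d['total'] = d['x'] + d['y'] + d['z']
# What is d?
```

After line 1: d = {'x': 38, 'y': 50}
After line 2 (y overwritten, z added): d = {'x': 38, 'y': 37, 'z': 41}
After line 3 (total = 38 + 37 + 41 = 116): d = {'x': 38, 'y': 37, 'z': 41, 'total': 116}

{'x': 38, 'y': 37, 'z': 41, 'total': 116}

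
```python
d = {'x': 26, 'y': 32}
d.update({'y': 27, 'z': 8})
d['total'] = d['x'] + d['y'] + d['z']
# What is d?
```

After line 1: d = {'x': 26, 'y': 32}
After line 2 (y overwritten, z added): d = {'x': 26, 'y': 27, 'z': 8}
After line 3 (total = 26 + 27 + 8 = 61): d = {'x': 26, 'y': 27, 'z': 8, 'total': 61}

{'x': 26, 'y': 27, 'z': 8, 'total': 61}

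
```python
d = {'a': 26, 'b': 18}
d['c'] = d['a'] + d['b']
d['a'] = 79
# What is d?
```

After line 1: d = {'a': 26, 'b': 18}
After line 2 (d['c'] = 26 + 18): d = {'a': 26, 'b': 18, 'c': 44}
After line 3: d = {'a': 79, 'b': 18, 'c': 44}

{'a': 79, 'b': 18, 'c': 44}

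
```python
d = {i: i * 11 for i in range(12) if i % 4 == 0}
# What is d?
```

{0: 0, 4: 44, 8: 88}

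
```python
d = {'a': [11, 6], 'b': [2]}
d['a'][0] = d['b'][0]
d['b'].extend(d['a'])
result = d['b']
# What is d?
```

After line 1: d = {'a': [11, 6], 'b': [2]}
After line 2 (a[0] = b[0] = 2): d = {'a': [2, 6], 'b': [2]}
After line 3 (b.extend(a) appends [2, 6]): d = {'a': [2, 6], 'b': [2, 2, 6]}
After line 4: result = d['b'] = [2, 2, 6]

{'a': [2, 6], 'b': [2, 2, 6]}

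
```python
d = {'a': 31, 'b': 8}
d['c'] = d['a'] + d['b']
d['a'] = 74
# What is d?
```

After line 1: d = {'a': 31, 'b': 8}
After line 2 (d['c'] = 31 + 8): d = {'a': 31, 'b': 8, 'c': 39}
After line 3: d = {'a': 74, 'b': 8, 'c': 39}

{'a': 74, 'b': 8, 'c': 39}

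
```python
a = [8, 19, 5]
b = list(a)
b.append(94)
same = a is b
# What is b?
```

After line 1: a = [8, 19, 5]
After line 2 (b = list(a) is a shallow copy, new object): a = [8, 19, 5], b = [8, 19, 5]
After line 3 (append only mutates b): a = [8, 19, 5], b = [8, 19, 5, 94]
After line 4 (same = a is b; different objects -> False): same = False

[8, 19, 5, 94]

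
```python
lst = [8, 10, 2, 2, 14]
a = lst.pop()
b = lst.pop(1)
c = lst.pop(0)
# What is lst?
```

After line 1: lst = [8, 10, 2, 2, 14]
After line 2 (pop() -> a = 14): lst = [8, 10, 2, 2]
After line 3 (pop(1) -> b = 10): lst = [8, 2, 2]
After line 4 (pop(0) -> c = 8): lst = [2, 2]

[2, 2]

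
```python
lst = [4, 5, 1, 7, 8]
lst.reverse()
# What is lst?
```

[8, 7, 1, 5, 4]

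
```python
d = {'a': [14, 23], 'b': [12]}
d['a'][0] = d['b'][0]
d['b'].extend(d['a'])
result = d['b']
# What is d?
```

After line 1: d = {'a': [14, 23], 'b': [12]}
After line 2 (a[0] = b[0] = 12): d = {'a': [12, 23], 'b': [12]}
After line 3 (b.extend(a) appends [12, 23]): d = {'a': [12, 23], 'b': [12, 12, 23]}
After line 4: result = d['b'] = [12, 12, 23]

{'a': [12, 23], 'b': [12, 12, 23]}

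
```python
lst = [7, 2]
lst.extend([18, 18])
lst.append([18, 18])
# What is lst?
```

After line 1: lst = [7, 2]
After line 2 (extend unpacks [18, 18]): lst = [7, 2, 18, 18]
After line 3 (append adds [18, 18] as single element): lst = [7, 2, 18, 18, [18, 18]]

[7, 2, 18, 18, [18, 18]]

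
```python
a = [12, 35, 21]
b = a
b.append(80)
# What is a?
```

After line 1: a = [12, 35, 21]
After line 2 (b = a is an alias, same object): a = [12, 35, 21], b = [12, 35, 21]
After line 3 (b.append mutates the shared list): a = [12, 35, 21, 80], b = [12, 35, 21, 80]

[12, 35, 21, 80]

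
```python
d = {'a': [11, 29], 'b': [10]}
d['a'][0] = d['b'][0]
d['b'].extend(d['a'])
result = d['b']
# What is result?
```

After line 1: d = {'a': [11, 29], 'b': [10]}
After line 2 (a[0] = b[0] = 10): d = {'a': [10, 29], 'b': [10]}
After line 3 (b.extend(a) appends [10, 29]): d = {'a': [10, 29], 'b': [10, 10, 29]}
After line 4: result = d['b'] = [10, 10, 29]

[10, 10, 29]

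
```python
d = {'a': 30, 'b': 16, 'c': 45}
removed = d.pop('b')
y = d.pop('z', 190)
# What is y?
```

After line 1: d = {'a': 30, 'b': 16, 'c': 45}
After line 2 (pop 'b' returns 16): d = {'a': 30, 'c': 45}, removed = 16
After line 3 (pop 'z' missing, returns default 190): d = {'a': 30, 'c': 45}, y = 190

190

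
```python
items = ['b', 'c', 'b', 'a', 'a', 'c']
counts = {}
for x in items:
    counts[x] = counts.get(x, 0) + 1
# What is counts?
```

Initial: counts = {}, items = ['b', 'c', 'b', 'a', 'a', 'c']
See 'b': counts = {'b': 1}
See 'c': counts = {'b': 1, 'c': 1}
See 'b': counts = {'b': 2, 'c': 1}
See 'a': counts = {'b': 2, 'c': 1, 'a': 1}
See 'a': counts = {'b': 2, 'c': 1, 'a': 2}
See 'c': counts = {'b': 2, 'c': 2, 'a': 2}

{'b': 2, 'c': 2, 'a': 2}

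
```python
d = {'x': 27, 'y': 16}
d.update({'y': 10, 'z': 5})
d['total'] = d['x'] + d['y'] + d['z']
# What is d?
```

After line 1: d = {'x': 27, 'y': 16}
After line 2 (y overwritten, z added): d = {'x': 27, 'y': 10, 'z': 5}
After line 3 (total = 27 + 10 + 5 = 42): d = {'x': 27, 'y': 10, 'z': 5, 'total': 42}

{'x': 27, 'y': 10, 'z': 5, 'total': 42}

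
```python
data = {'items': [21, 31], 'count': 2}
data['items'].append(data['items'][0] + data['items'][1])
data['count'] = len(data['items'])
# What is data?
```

After line 1: data = {'items': [21, 31], 'count': 2}
After line 2 (append 21 + 31 = 52): data = {'items': [21, 31, 52], 'count': 2}
After line 3 (count = len(items) = 3): data = {'items': [21, 31, 52], 'count': 3}

{'items': [21, 31, 52], 'count': 3}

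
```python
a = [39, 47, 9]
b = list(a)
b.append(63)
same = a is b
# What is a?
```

After line 1: a = [39, 47, 9]
After line 2 (b = list(a) is a shallow copy, new object): a = [39, 47, 9], b = [39, 47, 9]
After line 3 (append only mutates b): a = [39, 47, 9], b = [39, 47, 9, 63]
After line 4 (same = a is b; different objects -> False): same = False

[39, 47, 9]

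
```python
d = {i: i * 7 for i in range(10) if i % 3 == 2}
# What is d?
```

{2: 14, 5: 35, 8: 56}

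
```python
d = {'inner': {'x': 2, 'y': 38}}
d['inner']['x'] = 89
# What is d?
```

After line 1: d = {'inner': {'x': 2, 'y': 38}}
After line 2 (inner x overwritten): d = {'inner': {'x': 89, 'y': 38}}

{'inner': {'x': 89, 'y': 38}}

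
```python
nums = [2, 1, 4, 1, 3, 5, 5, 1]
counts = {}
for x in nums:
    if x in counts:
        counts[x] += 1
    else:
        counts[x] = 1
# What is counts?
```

Initial: counts = {}, nums = [2, 1, 4, 1, 3, 5, 5, 1]
See 2: counts = {2: 1}
See 1: counts = {2: 1, 1: 1}
See 4: counts = {2: 1, 1: 1, 4: 1}
See 1: counts = {2: 1, 1: 2, 4: 1}
See 3: counts = {2: 1, 1: 2, 4: 1, 3: 1}
See 5: counts = {2: 1, 1: 2, 4: 1, 3: 1, 5: 1}
See 5: counts = {2: 1, 1: 2, 4: 1, 3: 1, 5: 2}
See 1: counts = {2: 1, 1: 3, 4: 1, 3: 1, 5: 2}

{2: 1, 1: 3, 4: 1, 3: 1, 5: 2}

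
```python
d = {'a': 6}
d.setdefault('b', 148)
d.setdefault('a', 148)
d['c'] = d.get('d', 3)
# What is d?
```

After line 1: d = {'a': 6}
After line 2 (setdefault adds 'b'=148): d = {'a': 6, 'b': 148}
After line 3 (setdefault 'a' no-op, already exists): d = {'a': 6, 'b': 148}
After line 4 (get('d', 3) returns default since 'd' not in d): d = {'a': 6, 'b': 148, 'c': 3}

{'a': 6, 'b': 148, 'c': 3}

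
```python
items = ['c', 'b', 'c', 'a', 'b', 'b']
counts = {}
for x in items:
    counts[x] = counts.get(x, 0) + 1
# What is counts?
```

Initial: counts = {}, items = ['c', 'b', 'c', 'a', 'b', 'b']
See 'c': counts = {'c': 1}
See 'b': counts = {'c': 1, 'b': 1}
See 'c': counts = {'c': 2, 'b': 1}
See 'a': counts = {'c': 2, 'b': 1, 'a': 1}
See 'b': counts = {'c': 2, 'b': 2, 'a': 1}
See 'b': counts = {'c': 2, 'b': 3, 'a': 1}

{'c': 2, 'b': 3, 'a': 1}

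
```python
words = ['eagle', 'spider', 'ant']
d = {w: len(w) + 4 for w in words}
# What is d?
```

{'eagle': 9, 'spider': 10, 'ant': 7}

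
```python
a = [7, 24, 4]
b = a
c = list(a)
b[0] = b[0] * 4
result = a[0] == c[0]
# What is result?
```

After line 1: a = [7, 24, 4]
After line 2 (b = a, alias): a = [7, 24, 4], b = [7, 24, 4]
After line 3 (c = list(a) is a copy, new object): c = [7, 24, 4]
After line 4 (b[0] = 7 * 4 = 28; mutates shared a/b): a = b = [28, 24, 4], c = [7, 24, 4]
After line 5 (a[0] = 28, c[0] = 7; result = False)

False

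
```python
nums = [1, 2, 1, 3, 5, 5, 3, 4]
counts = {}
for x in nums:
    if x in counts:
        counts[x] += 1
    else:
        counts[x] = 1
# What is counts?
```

Initial: counts = {}, nums = [1, 2, 1, 3, 5, 5, 3, 4]
See 1: counts = {1: 1}
See 2: counts = {1: 1, 2: 1}
See 1: counts = {1: 2, 2: 1}
See 3: counts = {1: 2, 2: 1, 3: 1}
See 5: counts = {1: 2, 2: 1, 3: 1, 5: 1}
See 5: counts = {1: 2, 2: 1, 3: 1, 5: 2}
See 3: counts = {1: 2, 2: 1, 3: 2, 5: 2}
See 4: counts = {1: 2, 2: 1, 3: 2, 5: 2, 4: 1}

{1: 2, 2: 1, 3: 2, 5: 2, 4: 1}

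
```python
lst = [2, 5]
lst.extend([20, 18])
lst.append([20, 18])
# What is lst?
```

After line 1: lst = [2, 5]
After line 2 (extend unpacks [20, 18]): lst = [2, 5, 20, 18]
After line 3 (append adds [20, 18] as single element): lst = [2, 5, 20, 18, [20, 18]]

[2, 5, 20, 18, [20, 18]]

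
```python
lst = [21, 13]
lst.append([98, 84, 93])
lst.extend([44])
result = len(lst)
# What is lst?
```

After line 1: lst = [21, 13]
After line 2 (append adds [98, 84, 93] as single element): lst = [21, 13, [98, 84, 93]]
After line 3 (extend unpacks [44], adds 44): lst = [21, 13, [98, 84, 93], 44]
After line 4: result = len(lst) = 4

[21, 13, [98, 84, 93], 44]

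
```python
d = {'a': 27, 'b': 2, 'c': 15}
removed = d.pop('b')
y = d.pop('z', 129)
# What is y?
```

After line 1: d = {'a': 27, 'b': 2, 'c': 15}
After line 2 (pop 'b' returns 2): d = {'a': 27, 'c': 15}, removed = 2
After line 3 (pop 'z' missing, returns default 129): d = {'a': 27, 'c': 15}, y = 129

129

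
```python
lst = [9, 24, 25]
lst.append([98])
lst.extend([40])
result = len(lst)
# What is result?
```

After line 1: lst = [9, 24, 25]
After line 2 (append adds [98] as single element): lst = [9, 24, 25, [98]]
After line 3 (extend unpacks [40], adds 40): lst = [9, 24, 25, [98], 40]
After line 4: result = len(lst) = 5

5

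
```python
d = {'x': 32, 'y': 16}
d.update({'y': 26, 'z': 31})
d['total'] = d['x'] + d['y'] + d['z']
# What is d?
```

After line 1: d = {'x': 32, 'y': 16}
After line 2 (y overwritten, z added): d = {'x': 32, 'y': 26, 'z': 31}
After line 3 (total = 32 + 26 + 31 = 89): d = {'x': 32, 'y': 26, 'z': 31, 'total': 89}

{'x': 32, 'y': 26, 'z': 31, 'total': 89}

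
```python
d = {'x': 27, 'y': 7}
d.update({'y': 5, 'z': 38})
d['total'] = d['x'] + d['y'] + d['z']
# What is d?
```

After line 1: d = {'x': 27, 'y': 7}
After line 2 (y overwritten, z added): d = {'x': 27, 'y': 5, 'z': 38}
After line 3 (total = 27 + 5 + 38 = 70): d = {'x': 27, 'y': 5, 'z': 38, 'total': 70}

{'x': 27, 'y': 5, 'z': 38, 'total': 70}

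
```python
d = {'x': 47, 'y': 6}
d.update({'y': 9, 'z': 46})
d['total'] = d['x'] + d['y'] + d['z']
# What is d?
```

After line 1: d = {'x': 47, 'y': 6}
After line 2 (y overwritten, z added): d = {'x': 47, 'y': 9, 'z': 46}
After line 3 (total = 47 + 9 + 46 = 102): d = {'x': 47, 'y': 9, 'z': 46, 'total': 102}

{'x': 47, 'y': 9, 'z': 46, 'total': 102}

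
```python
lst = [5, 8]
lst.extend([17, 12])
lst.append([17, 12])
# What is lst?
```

After line 1: lst = [5, 8]
After line 2 (extend unpacks [17, 12]): lst = [5, 8, 17, 12]
After line 3 (append adds [17, 12] as single element): lst = [5, 8, 17, 12, [17, 12]]

[5, 8, 17, 12, [17, 12]]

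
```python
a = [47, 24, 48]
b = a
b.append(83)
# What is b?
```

After line 1: a = [47, 24, 48]
After line 2 (b = a is an alias, same object): a = [47, 24, 48], b = [47, 24, 48]
After line 3 (b.append mutates the shared list): a = [47, 24, 48, 83], b = [47, 24, 48, 83]

[47, 24, 48, 83]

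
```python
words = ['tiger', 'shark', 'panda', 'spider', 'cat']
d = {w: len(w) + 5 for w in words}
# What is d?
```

{'tiger': 10, 'shark': 10, 'panda': 10, 'spider': 11, 'cat': 8}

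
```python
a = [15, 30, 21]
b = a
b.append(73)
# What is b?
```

After line 1: a = [15, 30, 21]
After line 2 (b = a is an alias, same object): a = [15, 30, 21], b = [15, 30, 21]
After line 3 (b.append mutates the shared list): a = [15, 30, 21, 73], b = [15, 30, 21, 73]

[15, 30, 21, 73]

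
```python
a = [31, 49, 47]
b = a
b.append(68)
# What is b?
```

After line 1: a = [31, 49, 47]
After line 2 (b = a is an alias, same object): a = [31, 49, 47], b = [31, 49, 47]
After line 3 (b.append mutates the shared list): a = [31, 49, 47, 68], b = [31, 49, 47, 68]

[31, 49, 47, 68]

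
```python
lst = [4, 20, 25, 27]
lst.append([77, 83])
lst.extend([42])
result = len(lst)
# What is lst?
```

After line 1: lst = [4, 20, 25, 27]
After line 2 (append adds [77, 83] as single element): lst = [4, 20, 25, 27, [77, 83]]
After line 3 (extend unpacks [42], adds 42): lst = [4, 20, 25, 27, [77, 83], 42]
After line 4: result = len(lst) = 6

[4, 20, 25, 27, [77, 83], 42]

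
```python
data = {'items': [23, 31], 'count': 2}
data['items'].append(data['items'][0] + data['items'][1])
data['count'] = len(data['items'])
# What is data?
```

After line 1: data = {'items': [23, 31], 'count': 2}
After line 2 (append 23 + 31 = 54): data = {'items': [23, 31, 54], 'count': 2}
After line 3 (count = len(items) = 3): data = {'items': [23, 31, 54], 'count': 3}

{'items': [23, 31, 54], 'count': 3}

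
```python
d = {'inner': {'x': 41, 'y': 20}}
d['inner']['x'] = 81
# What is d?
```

After line 1: d = {'inner': {'x': 41, 'y': 20}}
After line 2 (inner x overwritten): d = {'inner': {'x': 81, 'y': 20}}

{'inner': {'x': 81, 'y': 20}}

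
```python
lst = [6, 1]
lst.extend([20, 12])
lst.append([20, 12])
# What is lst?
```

After line 1: lst = [6, 1]
After line 2 (extend unpacks [20, 12]): lst = [6, 1, 20, 12]
After line 3 (append adds [20, 12] as single element): lst = [6, 1, 20, 12, [20, 12]]

[6, 1, 20, 12, [20, 12]]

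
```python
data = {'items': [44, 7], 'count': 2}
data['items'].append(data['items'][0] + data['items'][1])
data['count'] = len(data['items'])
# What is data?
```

After line 1: data = {'items': [44, 7], 'count': 2}
After line 2 (append 44 + 7 = 51): data = {'items': [44, 7, 51], 'count': 2}
After line 3 (count = len(items) = 3): data = {'items': [44, 7, 51], 'count': 3}

{'items': [44, 7, 51], 'count': 3}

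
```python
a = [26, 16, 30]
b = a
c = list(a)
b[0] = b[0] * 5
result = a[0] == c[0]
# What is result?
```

After line 1: a = [26, 16, 30]
After line 2 (b = a, alias): a = [26, 16, 30], b = [26, 16, 30]
After line 3 (c = list(a) is a copy, new object): c = [26, 16, 30]
After line 4 (b[0] = 26 * 5 = 130; mutates shared a/b): a = b = [130, 16, 30], c = [26, 16, 30]
After line 5 (a[0] = 130, c[0] = 26; result = False)

False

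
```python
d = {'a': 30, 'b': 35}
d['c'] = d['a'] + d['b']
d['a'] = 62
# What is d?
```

After line 1: d = {'a': 30, 'b': 35}
After line 2 (d['c'] = 30 + 35): d = {'a': 30, 'b': 35, 'c': 65}
After line 3: d = {'a': 62, 'b': 35, 'c': 65}

{'a': 62, 'b': 35, 'c': 65}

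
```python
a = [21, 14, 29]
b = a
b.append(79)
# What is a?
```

After line 1: a = [21, 14, 29]
After line 2 (b = a is an alias, same object): a = [21, 14, 29], b = [21, 14, 29]
After line 3 (b.append mutates the shared list): a = [21, 14, 29, 79], b = [21, 14, 29, 79]

[21, 14, 29, 79]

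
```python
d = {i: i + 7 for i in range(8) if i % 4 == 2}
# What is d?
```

{2: 9, 6: 13}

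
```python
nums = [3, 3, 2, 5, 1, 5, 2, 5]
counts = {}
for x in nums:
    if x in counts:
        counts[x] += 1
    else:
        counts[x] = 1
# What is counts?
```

Initial: counts = {}, nums = [3, 3, 2, 5, 1, 5, 2, 5]
See 3: counts = {3: 1}
See 3: counts = {3: 2}
See 2: counts = {3: 2, 2: 1}
See 5: counts = {3: 2, 2: 1, 5: 1}
See 1: counts = {3: 2, 2: 1, 5: 1, 1: 1}
See 5: counts = {3: 2, 2: 1, 5: 2, 1: 1}
See 2: counts = {3: 2, 2: 2, 5: 2, 1: 1}
See 5: counts = {3: 2, 2: 2, 5: 3, 1: 1}

{3: 2, 2: 2, 5: 3, 1: 1}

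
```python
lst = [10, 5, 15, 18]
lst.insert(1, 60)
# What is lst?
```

[10, 60, 5, 15, 18]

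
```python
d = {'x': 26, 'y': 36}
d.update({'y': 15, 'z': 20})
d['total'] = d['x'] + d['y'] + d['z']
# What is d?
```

After line 1: d = {'x': 26, 'y': 36}
After line 2 (y overwritten, z added): d = {'x': 26, 'y': 15, 'z': 20}
After line 3 (total = 26 + 15 + 20 = 61): d = {'x': 26, 'y': 15, 'z': 20, 'total': 61}

{'x': 26, 'y': 15, 'z': 20, 'total': 61}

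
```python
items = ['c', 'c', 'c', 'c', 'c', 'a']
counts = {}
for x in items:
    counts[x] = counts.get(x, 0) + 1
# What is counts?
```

Initial: counts = {}, items = ['c', 'c', 'c', 'c', 'c', 'a']
See 'c': counts = {'c': 1}
See 'c': counts = {'c': 2}
See 'c': counts = {'c': 3}
See 'c': counts = {'c': 4}
See 'c': counts = {'c': 5}
See 'a': counts = {'c': 5, 'a': 1}

{'c': 5, 'a': 1}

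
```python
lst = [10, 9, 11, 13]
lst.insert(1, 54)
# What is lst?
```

[10, 54, 9, 11, 13]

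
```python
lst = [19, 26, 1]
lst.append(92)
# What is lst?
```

[19, 26, 1, 92]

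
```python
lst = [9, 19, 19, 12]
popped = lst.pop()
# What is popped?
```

12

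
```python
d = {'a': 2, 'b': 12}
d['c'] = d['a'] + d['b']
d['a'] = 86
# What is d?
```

After line 1: d = {'a': 2, 'b': 12}
After line 2 (d['c'] = 2 + 12): d = {'a': 2, 'b': 12, 'c': 14}
After line 3: d = {'a': 86, 'b': 12, 'c': 14}

{'a': 86, 'b': 12, 'c': 14}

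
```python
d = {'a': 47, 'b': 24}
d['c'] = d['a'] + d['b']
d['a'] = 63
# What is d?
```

After line 1: d = {'a': 47, 'b': 24}
After line 2 (d['c'] = 47 + 24): d = {'a': 47, 'b': 24, 'c': 71}
After line 3: d = {'a': 63, 'b': 24, 'c': 71}

{'a': 63, 'b': 24, 'c': 71}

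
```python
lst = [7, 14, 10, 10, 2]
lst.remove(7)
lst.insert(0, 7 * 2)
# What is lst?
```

After line 1: lst = [7, 14, 10, 10, 2]
After line 2 (remove first 7): lst = [14, 10, 10, 2]
After line 3 (insert 14 at index 0): lst = [14, 14, 10, 10, 2]

[14, 14, 10, 10, 2]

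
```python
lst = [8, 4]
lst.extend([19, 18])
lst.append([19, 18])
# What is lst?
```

After line 1: lst = [8, 4]
After line 2 (extend unpacks [19, 18]): lst = [8, 4, 19, 18]
After line 3 (append adds [19, 18] as single element): lst = [8, 4, 19, 18, [19, 18]]

[8, 4, 19, 18, [19, 18]]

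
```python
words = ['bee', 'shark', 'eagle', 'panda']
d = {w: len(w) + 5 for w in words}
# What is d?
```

{'bee': 8, 'shark': 10, 'eagle': 10, 'panda': 10}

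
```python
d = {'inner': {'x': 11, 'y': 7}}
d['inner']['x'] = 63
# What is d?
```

After line 1: d = {'inner': {'x': 11, 'y': 7}}
After line 2 (inner x overwritten): d = {'inner': {'x': 63, 'y': 7}}

{'inner': {'x': 63, 'y': 7}}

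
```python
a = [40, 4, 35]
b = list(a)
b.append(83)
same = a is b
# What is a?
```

After line 1: a = [40, 4, 35]
After line 2 (b = list(a) is a shallow copy, new object): a = [40, 4, 35], b = [40, 4, 35]
After line 3 (append only mutates b): a = [40, 4, 35], b = [40, 4, 35, 83]
After line 4 (same = a is b; different objects -> False): same = False

[40, 4, 35]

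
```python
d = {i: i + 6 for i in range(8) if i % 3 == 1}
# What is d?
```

{1: 7, 4: 10, 7: 13}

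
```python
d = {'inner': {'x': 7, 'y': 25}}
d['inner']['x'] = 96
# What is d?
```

After line 1: d = {'inner': {'x': 7, 'y': 25}}
After line 2 (inner x overwritten): d = {'inner': {'x': 96, 'y': 25}}

{'inner': {'x': 96, 'y': 25}}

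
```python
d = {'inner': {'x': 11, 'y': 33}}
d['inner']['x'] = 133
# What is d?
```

After line 1: d = {'inner': {'x': 11, 'y': 33}}
After line 2 (inner x overwritten): d = {'inner': {'x': 133, 'y': 33}}

{'inner': {'x': 133, 'y': 33}}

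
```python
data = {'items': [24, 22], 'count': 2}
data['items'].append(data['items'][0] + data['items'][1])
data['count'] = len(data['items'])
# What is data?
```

After line 1: data = {'items': [24, 22], 'count': 2}
After line 2 (append 24 + 22 = 46): data = {'items': [24, 22, 46], 'count': 2}
After line 3 (count = len(items) = 3): data = {'items': [24, 22, 46], 'count': 3}

{'items': [24, 22, 46], 'count': 3}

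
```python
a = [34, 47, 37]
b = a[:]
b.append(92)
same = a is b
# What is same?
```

After line 1: a = [34, 47, 37]
After line 2 (b = a[:] is a shallow copy, new object): a = [34, 47, 37], b = [34, 47, 37]
After line 3 (append only mutates b): a = [34, 47, 37], b = [34, 47, 37, 92]
After line 4 (same = a is b; different objects -> False): same = False

False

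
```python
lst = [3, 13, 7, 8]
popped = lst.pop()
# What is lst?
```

[3, 13, 7]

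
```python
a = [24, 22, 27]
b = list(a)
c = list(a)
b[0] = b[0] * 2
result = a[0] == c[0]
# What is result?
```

After line 1: a = [24, 22, 27]
After line 2 (b = list(a), copy): a = [24, 22, 27], b = [24, 22, 27]
After line 3 (c = list(a) is a copy, new object): c = [24, 22, 27]
After line 4 (b[0] = 24 * 2 = 48; only b mutates (copy)): a = [24, 22, 27], b = [48, 22, 27], c = [24, 22, 27]
After line 5 (a[0] = 24, c[0] = 24; result = True)

True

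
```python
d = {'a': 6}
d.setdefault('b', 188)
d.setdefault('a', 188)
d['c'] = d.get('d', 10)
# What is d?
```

After line 1: d = {'a': 6}
After line 2 (setdefault adds 'b'=188): d = {'a': 6, 'b': 188}
After line 3 (setdefault 'a' no-op, already exists): d = {'a': 6, 'b': 188}
After line 4 (get('d', 10) returns default since 'd' not in d): d = {'a': 6, 'b': 188, 'c': 10}

{'a': 6, 'b': 188, 'c': 10}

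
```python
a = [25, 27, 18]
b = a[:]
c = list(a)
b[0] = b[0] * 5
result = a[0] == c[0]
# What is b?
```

After line 1: a = [25, 27, 18]
After line 2 (b = a[:], copy): a = [25, 27, 18], b = [25, 27, 18]
After line 3 (c = list(a) is a copy, new object): c = [25, 27, 18]
After line 4 (b[0] = 25 * 5 = 125; only b mutates (copy)): a = [25, 27, 18], b = [125, 27, 18], c = [25, 27, 18]
After line 5 (a[0] = 25, c[0] = 25; result = True)

[125, 27, 18]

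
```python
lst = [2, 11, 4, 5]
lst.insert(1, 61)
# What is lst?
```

[2, 61, 11, 4, 5]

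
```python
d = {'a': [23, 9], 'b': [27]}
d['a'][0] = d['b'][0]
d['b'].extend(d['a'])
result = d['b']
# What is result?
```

After line 1: d = {'a': [23, 9], 'b': [27]}
After line 2 (a[0] = b[0] = 27): d = {'a': [27, 9], 'b': [27]}
After line 3 (b.extend(a) appends [27, 9]): d = {'a': [27, 9], 'b': [27, 27, 9]}
After line 4: result = d['b'] = [27, 27, 9]

[27, 27, 9]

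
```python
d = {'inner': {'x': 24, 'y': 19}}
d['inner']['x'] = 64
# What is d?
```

After line 1: d = {'inner': {'x': 24, 'y': 19}}
After line 2 (inner x overwritten): d = {'inner': {'x': 64, 'y': 19}}

{'inner': {'x': 64, 'y': 19}}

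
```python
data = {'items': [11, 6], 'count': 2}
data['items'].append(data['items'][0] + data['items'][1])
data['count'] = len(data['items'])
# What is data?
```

After line 1: data = {'items': [11, 6], 'count': 2}
After line 2 (append 11 + 6 = 17): data = {'items': [11, 6, 17], 'count': 2}
After line 3 (count = len(items) = 3): data = {'items': [11, 6, 17], 'count': 3}

{'items': [11, 6, 17], 'count': 3}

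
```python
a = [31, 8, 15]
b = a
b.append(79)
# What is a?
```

After line 1: a = [31, 8, 15]
After line 2 (b = a is an alias, same object): a = [31, 8, 15], b = [31, 8, 15]
After line 3 (b.append mutates the shared list): a = [31, 8, 15, 79], b = [31, 8, 15, 79]

[31, 8, 15, 79]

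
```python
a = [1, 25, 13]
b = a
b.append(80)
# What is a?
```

After line 1: a = [1, 25, 13]
After line 2 (b = a is an alias, same object): a = [1, 25, 13], b = [1, 25, 13]
After line 3 (b.append mutates the shared list): a = [1, 25, 13, 80], b = [1, 25, 13, 80]

[1, 25, 13, 80]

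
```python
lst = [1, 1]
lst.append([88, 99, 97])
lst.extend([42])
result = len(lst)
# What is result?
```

After line 1: lst = [1, 1]
After line 2 (append adds [88, 99, 97] as single element): lst = [1, 1, [88, 99, 97]]
After line 3 (extend unpacks [42], adds 42): lst = [1, 1, [88, 99, 97], 42]
After line 4: result = len(lst) = 4

4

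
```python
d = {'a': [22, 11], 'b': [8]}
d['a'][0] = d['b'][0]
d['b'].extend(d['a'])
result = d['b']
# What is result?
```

After line 1: d = {'a': [22, 11], 'b': [8]}
After line 2 (a[0] = b[0] = 8): d = {'a': [8, 11], 'b': [8]}
After line 3 (b.extend(a) appends [8, 11]): d = {'a': [8, 11], 'b': [8, 8, 11]}
After line 4: result = d['b'] = [8, 8, 11]

[8, 8, 11]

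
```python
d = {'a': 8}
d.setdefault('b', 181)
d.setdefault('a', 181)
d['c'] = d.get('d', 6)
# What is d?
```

After line 1: d = {'a': 8}
After line 2 (setdefault adds 'b'=181): d = {'a': 8, 'b': 181}
After line 3 (setdefault 'a' no-op, already exists): d = {'a': 8, 'b': 181}
After line 4 (get('d', 6) returns default since 'd' not in d): d = {'a': 8, 'b': 181, 'c': 6}

{'a': 8, 'b': 181, 'c': 6}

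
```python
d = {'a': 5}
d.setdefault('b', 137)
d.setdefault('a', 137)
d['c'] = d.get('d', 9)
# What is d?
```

After line 1: d = {'a': 5}
After line 2 (setdefault adds 'b'=137): d = {'a': 5, 'b': 137}
After line 3 (setdefault 'a' no-op, already exists): d = {'a': 5, 'b': 137}
After line 4 (get('d', 9) returns default since 'd' not in d): d = {'a': 5, 'b': 137, 'c': 9}

{'a': 5, 'b': 137, 'c': 9}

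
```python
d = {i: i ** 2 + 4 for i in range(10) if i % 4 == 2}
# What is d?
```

{2: 8, 6: 40}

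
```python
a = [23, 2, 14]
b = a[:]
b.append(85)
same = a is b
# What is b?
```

After line 1: a = [23, 2, 14]
After line 2 (b = a[:] is a shallow copy, new object): a = [23, 2, 14], b = [23, 2, 14]
After line 3 (append only mutates b): a = [23, 2, 14], b = [23, 2, 14, 85]
After line 4 (same = a is b; different objects -> False): same = False

[23, 2, 14, 85]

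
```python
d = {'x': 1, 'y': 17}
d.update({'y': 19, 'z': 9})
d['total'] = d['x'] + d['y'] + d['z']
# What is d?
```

After line 1: d = {'x': 1, 'y': 17}
After line 2 (y overwritten, z added): d = {'x': 1, 'y': 19, 'z': 9}
After line 3 (total = 1 + 19 + 9 = 29): d = {'x': 1, 'y': 19, 'z': 9, 'total': 29}

{'x': 1, 'y': 19, 'z': 9, 'total': 29}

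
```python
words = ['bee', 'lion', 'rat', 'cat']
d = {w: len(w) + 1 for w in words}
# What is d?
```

{'bee': 4, 'lion': 5, 'rat': 4, 'cat': 4}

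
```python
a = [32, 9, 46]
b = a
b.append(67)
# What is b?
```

After line 1: a = [32, 9, 46]
After line 2 (b = a is an alias, same object): a = [32, 9, 46], b = [32, 9, 46]
After line 3 (b.append mutates the shared list): a = [32, 9, 46, 67], b = [32, 9, 46, 67]

[32, 9, 46, 67]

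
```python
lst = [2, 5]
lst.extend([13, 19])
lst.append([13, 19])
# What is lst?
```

After line 1: lst = [2, 5]
After line 2 (extend unpacks [13, 19]): lst = [2, 5, 13, 19]
After line 3 (append adds [13, 19] as single element): lst = [2, 5, 13, 19, [13, 19]]

[2, 5, 13, 19, [13, 19]]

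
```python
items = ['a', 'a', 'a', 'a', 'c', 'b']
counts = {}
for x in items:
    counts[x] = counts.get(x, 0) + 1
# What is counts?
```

Initial: counts = {}, items = ['a', 'a', 'a', 'a', 'c', 'b']
See 'a': counts = {'a': 1}
See 'a': counts = {'a': 2}
See 'a': counts = {'a': 3}
See 'a': counts = {'a': 4}
See 'c': counts = {'a': 4, 'c': 1}
See 'b': counts = {'a': 4, 'c': 1, 'b': 1}

{'a': 4, 'c': 1, 'b': 1}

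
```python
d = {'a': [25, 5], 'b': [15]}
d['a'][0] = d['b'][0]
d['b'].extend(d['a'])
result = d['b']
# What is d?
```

After line 1: d = {'a': [25, 5], 'b': [15]}
After line 2 (a[0] = b[0] = 15): d = {'a': [15, 5], 'b': [15]}
After line 3 (b.extend(a) appends [15, 5]): d = {'a': [15, 5], 'b': [15, 15, 5]}
After line 4: result = d['b'] = [15, 15, 5]

{'a': [15, 5], 'b': [15, 15, 5]}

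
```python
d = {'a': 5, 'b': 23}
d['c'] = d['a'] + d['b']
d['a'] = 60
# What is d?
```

After line 1: d = {'a': 5, 'b': 23}
After line 2 (d['c'] = 5 + 23): d = {'a': 5, 'b': 23, 'c': 28}
After line 3: d = {'a': 60, 'b': 23, 'c': 28}

{'a': 60, 'b': 23, 'c': 28}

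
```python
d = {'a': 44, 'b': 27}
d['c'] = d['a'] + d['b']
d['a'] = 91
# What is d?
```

After line 1: d = {'a': 44, 'b': 27}
After line 2 (d['c'] = 44 + 27): d = {'a': 44, 'b': 27, 'c': 71}
After line 3: d = {'a': 91, 'b': 27, 'c': 71}

{'a': 91, 'b': 27, 'c': 71}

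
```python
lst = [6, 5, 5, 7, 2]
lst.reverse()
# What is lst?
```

[2, 7, 5, 5, 6]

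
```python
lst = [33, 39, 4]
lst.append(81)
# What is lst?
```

[33, 39, 4, 81]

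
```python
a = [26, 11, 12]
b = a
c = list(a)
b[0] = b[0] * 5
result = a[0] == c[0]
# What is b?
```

After line 1: a = [26, 11, 12]
After line 2 (b = a, alias): a = [26, 11, 12], b = [26, 11, 12]
After line 3 (c = list(a) is a copy, new object): c = [26, 11, 12]
After line 4 (b[0] = 26 * 5 = 130; mutates shared a/b): a = b = [130, 11, 12], c = [26, 11, 12]
After line 5 (a[0] = 130, c[0] = 26; result = False)

[130, 11, 12]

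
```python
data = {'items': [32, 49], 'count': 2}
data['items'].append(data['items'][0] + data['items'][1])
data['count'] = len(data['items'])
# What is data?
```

After line 1: data = {'items': [32, 49], 'count': 2}
After line 2 (append 32 + 49 = 81): data = {'items': [32, 49, 81], 'count': 2}
After line 3 (count = len(items) = 3): data = {'items': [32, 49, 81], 'count': 3}

{'items': [32, 49, 81], 'count': 3}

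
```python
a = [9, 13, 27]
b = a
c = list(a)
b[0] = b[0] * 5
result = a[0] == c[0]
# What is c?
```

After line 1: a = [9, 13, 27]
After line 2 (b = a, alias): a = [9, 13, 27], b = [9, 13, 27]
After line 3 (c = list(a) is a copy, new object): c = [9, 13, 27]
After line 4 (b[0] = 9 * 5 = 45; mutates shared a/b): a = b = [45, 13, 27], c = [9, 13, 27]
After line 5 (a[0] = 45, c[0] = 9; result = False)

[9, 13, 27]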